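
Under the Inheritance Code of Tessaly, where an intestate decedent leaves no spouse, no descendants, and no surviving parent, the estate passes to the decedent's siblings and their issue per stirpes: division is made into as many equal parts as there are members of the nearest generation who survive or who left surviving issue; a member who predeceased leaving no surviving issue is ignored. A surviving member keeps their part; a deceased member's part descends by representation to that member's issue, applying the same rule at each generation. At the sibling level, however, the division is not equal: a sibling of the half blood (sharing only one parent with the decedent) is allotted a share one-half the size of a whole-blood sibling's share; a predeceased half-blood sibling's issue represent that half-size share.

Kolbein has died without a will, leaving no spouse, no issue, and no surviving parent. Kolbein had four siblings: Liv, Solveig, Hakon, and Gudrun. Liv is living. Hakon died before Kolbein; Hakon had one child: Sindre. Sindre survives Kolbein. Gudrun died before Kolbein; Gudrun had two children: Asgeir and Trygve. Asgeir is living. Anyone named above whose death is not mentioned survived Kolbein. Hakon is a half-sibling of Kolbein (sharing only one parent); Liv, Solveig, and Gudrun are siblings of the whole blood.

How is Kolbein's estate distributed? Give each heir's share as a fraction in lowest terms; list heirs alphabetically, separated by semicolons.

Asgeir 1/7; Liv 2/7; Sindre 1/7; Solveig 2/7; Trygve 1/7

No spouse, descendants, or parent survives, so the estate passes to Kolbein's siblings per stirpes.
Half-blood siblings count for one-half the weight of whole-blood siblings at the initial division.
Dividing 1 in proportion to weights (total weight 7/2): Liv (weight 1) → 2/7; Solveig (weight 1) → 2/7; Hakon (weight 1/2) → 1/7; Gudrun (weight 1) → 2/7.
Liv is living and takes 2/7.
Solveig is living and takes 2/7.
Hakon predeceased; the 1/7 allotted to Hakon's branch passes to Hakon's issue by representation.
Sindre is the sole taker at this level and receives the full 1/7.
Gudrun predeceased; the 2/7 allotted to Gudrun's branch passes to Gudrun's issue by representation.
The 2/7 is divided into 2 equal shares of 1/7 among Asgeir, Trygve.
Asgeir is living and takes 1/7.
Trygve is living and takes 1/7.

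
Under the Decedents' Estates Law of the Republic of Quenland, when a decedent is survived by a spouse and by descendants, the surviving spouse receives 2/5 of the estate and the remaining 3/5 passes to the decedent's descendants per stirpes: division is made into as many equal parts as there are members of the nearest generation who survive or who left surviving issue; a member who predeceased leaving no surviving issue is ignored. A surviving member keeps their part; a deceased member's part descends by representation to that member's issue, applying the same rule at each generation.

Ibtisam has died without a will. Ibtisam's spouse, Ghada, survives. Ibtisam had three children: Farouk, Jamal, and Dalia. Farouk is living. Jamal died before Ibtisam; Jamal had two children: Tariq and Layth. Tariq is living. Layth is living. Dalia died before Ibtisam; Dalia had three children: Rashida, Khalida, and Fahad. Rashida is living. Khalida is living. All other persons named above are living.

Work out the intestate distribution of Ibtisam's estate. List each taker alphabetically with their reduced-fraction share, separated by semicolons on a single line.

Ghada, as surviving spouse, takes 2/5.
The remaining 3/5 passes to Ibtisam's descendants per stirpes.
The 3/5 is divided into 3 equal shares of 1/5 among Farouk, Jamal, Dalia.
Farouk is living and takes 1/5.
Jamal predeceased; the 1/5 allotted to Jamal's branch passes to Jamal's issue by representation.
The 1/5 is divided into 2 equal shares of 1/10 among Tariq, Layth.
Tariq is living and takes 1/10.
Layth is living and takes 1/10.
Dalia predeceased; the 1/5 allotted to Dalia's branch passes to Dalia's issue by representation.
The 1/5 is divided into 3 equal shares of 1/15 among Rashida, Khalida, Fahad.
Rashida is living and takes 1/15.
Khalida is living and takes 1/15.
Fahad is living and takes 1/15.

Fahad 1/15; Farouk 1/5; Ghada 2/5; Khalida 1/15; Layth 1/10; Rashida 1/15; Tariq 1/10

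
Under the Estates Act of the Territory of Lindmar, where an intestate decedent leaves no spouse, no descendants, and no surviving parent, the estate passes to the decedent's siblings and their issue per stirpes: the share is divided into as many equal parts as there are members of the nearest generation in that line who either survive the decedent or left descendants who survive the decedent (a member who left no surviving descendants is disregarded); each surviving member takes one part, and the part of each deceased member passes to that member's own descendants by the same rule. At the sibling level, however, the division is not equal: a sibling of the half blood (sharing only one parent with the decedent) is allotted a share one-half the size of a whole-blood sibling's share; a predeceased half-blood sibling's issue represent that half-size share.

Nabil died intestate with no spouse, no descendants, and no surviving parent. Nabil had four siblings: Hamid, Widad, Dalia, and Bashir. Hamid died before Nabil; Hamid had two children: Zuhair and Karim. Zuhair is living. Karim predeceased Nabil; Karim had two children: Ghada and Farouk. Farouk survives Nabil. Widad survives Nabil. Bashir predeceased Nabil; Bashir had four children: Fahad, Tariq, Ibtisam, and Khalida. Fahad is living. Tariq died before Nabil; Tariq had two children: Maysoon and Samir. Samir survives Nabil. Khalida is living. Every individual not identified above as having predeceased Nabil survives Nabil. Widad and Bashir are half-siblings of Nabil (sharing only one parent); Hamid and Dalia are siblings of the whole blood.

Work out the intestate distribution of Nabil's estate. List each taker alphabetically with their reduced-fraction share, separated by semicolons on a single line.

No spouse, descendants, or parent survives, so the estate passes to Nabil's siblings per stirpes.
Half-blood siblings count for one-half the weight of whole-blood siblings at the initial division.
Dividing 1 in proportion to weights (total weight 3): Hamid (weight 1) → 1/3; Widad (weight 1/2) → 1/6; Dalia (weight 1) → 1/3; Bashir (weight 1/2) → 1/6.
Hamid predeceased; the 1/3 allotted to Hamid's branch passes to Hamid's issue by representation.
The 1/3 is divided into 2 equal shares of 1/6 among Zuhair, Karim.
Zuhair is living and takes 1/6.
Karim predeceased; the 1/6 allotted to Karim's branch passes to Karim's issue by representation.
The 1/6 is divided into 2 equal shares of 1/12 among Ghada, Farouk.
Ghada is living and takes 1/12.
Farouk is living and takes 1/12.
Widad is living and takes 1/6.
Dalia is living and takes 1/3.
Bashir predeceased; the 1/6 allotted to Bashir's branch passes to Bashir's issue by representation.
The 1/6 is divided into 4 equal shares of 1/24 among Fahad, Tariq, Ibtisam, Khalida.
Fahad is living and takes 1/24.
Tariq predeceased; the 1/24 allotted to Tariq's branch passes to Tariq's issue by representation.
The 1/24 is divided into 2 equal shares of 1/48 among Maysoon, Samir.
Maysoon is living and takes 1/48.
Samir is living and takes 1/48.
Ibtisam is living and takes 1/24.
Khalida is living and takes 1/24.

Dalia 1/3; Fahad 1/24; Farouk 1/12; Ghada 1/12; Ibtisam 1/24; Khalida 1/24; Maysoon 1/48; Samir 1/48; Widad 1/6; Zuhair 1/6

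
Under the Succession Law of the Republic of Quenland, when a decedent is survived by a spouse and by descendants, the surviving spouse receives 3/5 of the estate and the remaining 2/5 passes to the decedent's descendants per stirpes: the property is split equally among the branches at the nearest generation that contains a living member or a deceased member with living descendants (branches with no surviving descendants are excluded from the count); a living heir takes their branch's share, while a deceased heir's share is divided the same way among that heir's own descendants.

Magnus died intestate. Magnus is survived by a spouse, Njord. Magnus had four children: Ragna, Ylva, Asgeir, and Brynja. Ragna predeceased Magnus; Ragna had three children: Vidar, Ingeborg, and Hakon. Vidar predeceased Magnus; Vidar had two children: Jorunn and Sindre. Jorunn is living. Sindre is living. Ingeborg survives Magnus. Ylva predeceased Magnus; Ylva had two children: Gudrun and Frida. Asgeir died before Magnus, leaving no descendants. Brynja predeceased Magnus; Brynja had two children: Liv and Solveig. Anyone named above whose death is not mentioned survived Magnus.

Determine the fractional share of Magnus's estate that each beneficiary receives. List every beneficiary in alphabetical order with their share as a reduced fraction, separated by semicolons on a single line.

Njord, as surviving spouse, takes 3/5.
The remaining 2/5 passes to Magnus's descendants per stirpes.
Asgeir left no surviving issue, so that branch lapses and is disregarded.
The 2/5 is divided into 3 equal shares of 2/15 among Ragna, Ylva, Brynja.
Ragna predeceased; the 2/15 allotted to Ragna's branch passes to Ragna's issue by representation.
The 2/15 is divided into 3 equal shares of 2/45 among Vidar, Ingeborg, Hakon.
Vidar predeceased; the 2/45 allotted to Vidar's branch passes to Vidar's issue by representation.
The 2/45 is divided into 2 equal shares of 1/45 among Jorunn, Sindre.
Jorunn is living and takes 1/45.
Sindre is living and takes 1/45.
Ingeborg is living and takes 2/45.
Hakon is living and takes 2/45.
Ylva predeceased; the 2/15 allotted to Ylva's branch passes to Ylva's issue by representation.
The 2/15 is divided into 2 equal shares of 1/15 among Gudrun, Frida.
Gudrun is living and takes 1/15.
Frida is living and takes 1/15.
Brynja predeceased; the 2/15 allotted to Brynja's branch passes to Brynja's issue by representation.
The 2/15 is divided into 2 equal shares of 1/15 among Liv, Solveig.
Liv is living and takes 1/15.
Solveig is living and takes 1/15.

Frida 1/15; Gudrun 1/15; Hakon 2/45; Ingeborg 2/45; Jorunn 1/45; Liv 1/15; Njord 3/5; Sindre 1/45; Solveig 1/15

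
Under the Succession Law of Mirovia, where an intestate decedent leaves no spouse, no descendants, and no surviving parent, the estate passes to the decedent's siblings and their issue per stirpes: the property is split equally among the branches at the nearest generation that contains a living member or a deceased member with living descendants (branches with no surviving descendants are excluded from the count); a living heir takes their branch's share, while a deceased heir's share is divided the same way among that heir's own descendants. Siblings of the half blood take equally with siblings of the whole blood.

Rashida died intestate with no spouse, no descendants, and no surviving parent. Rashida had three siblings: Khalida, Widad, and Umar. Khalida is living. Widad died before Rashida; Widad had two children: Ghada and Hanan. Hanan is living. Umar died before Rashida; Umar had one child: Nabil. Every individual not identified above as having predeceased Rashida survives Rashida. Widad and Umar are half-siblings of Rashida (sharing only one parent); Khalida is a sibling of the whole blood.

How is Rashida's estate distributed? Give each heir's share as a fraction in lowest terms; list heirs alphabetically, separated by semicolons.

No spouse, descendants, or parent survives, so the estate passes to Rashida's siblings per stirpes.
Half-blood and whole-blood siblings take equally under the stated rule.
The estate is divided into 3 equal shares of 1/3 among Khalida, Widad, Umar.
Khalida is living and takes 1/3.
Widad predeceased; the 1/3 allotted to Widad's branch passes to Widad's issue by representation.
The 1/3 is divided into 2 equal shares of 1/6 among Ghada, Hanan.
Ghada is living and takes 1/6.
Hanan is living and takes 1/6.
Umar predeceased; the 1/3 allotted to Umar's branch passes to Umar's issue by representation.
Nabil is the sole taker at this level and receives the full 1/3.

Ghada 1/6; Hanan 1/6; Khalida 1/3; Nabil 1/3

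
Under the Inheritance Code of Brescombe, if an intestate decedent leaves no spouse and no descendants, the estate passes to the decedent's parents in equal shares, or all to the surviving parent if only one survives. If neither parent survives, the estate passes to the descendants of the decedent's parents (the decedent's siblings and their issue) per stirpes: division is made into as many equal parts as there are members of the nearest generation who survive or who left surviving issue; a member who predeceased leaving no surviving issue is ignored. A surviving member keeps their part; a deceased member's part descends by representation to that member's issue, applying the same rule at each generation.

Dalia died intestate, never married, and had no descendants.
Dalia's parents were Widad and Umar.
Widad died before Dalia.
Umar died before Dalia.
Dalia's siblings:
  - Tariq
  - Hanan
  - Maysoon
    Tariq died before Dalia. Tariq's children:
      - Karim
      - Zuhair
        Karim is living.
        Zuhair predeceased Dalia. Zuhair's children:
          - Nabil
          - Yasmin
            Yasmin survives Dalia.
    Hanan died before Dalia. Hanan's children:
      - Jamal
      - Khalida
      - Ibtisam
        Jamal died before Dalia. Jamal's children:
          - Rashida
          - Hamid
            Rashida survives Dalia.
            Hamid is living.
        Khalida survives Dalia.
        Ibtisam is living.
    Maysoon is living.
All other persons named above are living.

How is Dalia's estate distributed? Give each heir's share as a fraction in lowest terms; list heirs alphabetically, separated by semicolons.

Neither parent survives and there are no descendants, so the estate passes to Dalia's siblings and their issue per stirpes.
The estate is divided into 3 equal shares of 1/3 among Tariq, Hanan, Maysoon.
Tariq predeceased; the 1/3 allotted to Tariq's branch passes to Tariq's issue by representation.
The 1/3 is divided into 2 equal shares of 1/6 among Karim, Zuhair.
Karim is living and takes 1/6.
Zuhair predeceased; the 1/6 allotted to Zuhair's branch passes to Zuhair's issue by representation.
The 1/6 is divided into 2 equal shares of 1/12 among Nabil, Yasmin.
Nabil is living and takes 1/12.
Yasmin is living and takes 1/12.
Hanan predeceased; the 1/3 allotted to Hanan's branch passes to Hanan's issue by representation.
The 1/3 is divided into 3 equal shares of 1/9 among Jamal, Khalida, Ibtisam.
Jamal predeceased; the 1/9 allotted to Jamal's branch passes to Jamal's issue by representation.
The 1/9 is divided into 2 equal shares of 1/18 among Rashida, Hamid.
Rashida is living and takes 1/18.
Hamid is living and takes 1/18.
Khalida is living and takes 1/9.
Ibtisam is living and takes 1/9.
Maysoon is living and takes 1/3.

Hamid 1/18; Ibtisam 1/9; Karim 1/6; Khalida 1/9; Maysoon 1/3; Nabil 1/12; Rashida 1/18; Yasmin 1/12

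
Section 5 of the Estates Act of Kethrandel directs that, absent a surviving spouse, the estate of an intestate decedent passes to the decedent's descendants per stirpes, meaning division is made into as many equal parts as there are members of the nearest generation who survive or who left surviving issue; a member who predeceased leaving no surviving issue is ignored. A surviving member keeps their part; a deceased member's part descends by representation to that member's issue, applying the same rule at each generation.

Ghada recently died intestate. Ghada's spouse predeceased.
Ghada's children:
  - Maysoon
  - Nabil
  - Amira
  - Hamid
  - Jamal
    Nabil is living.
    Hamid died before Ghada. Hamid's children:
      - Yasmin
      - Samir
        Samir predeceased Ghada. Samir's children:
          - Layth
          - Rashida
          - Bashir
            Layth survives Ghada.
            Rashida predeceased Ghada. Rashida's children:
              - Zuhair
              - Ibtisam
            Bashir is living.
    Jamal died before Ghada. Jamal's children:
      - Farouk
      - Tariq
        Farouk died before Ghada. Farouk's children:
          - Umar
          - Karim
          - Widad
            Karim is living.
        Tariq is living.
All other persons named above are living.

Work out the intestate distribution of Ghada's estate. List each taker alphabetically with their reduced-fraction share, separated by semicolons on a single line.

There is no surviving spouse, so the entire estate passes to Ghada's descendants per stirpes.
The estate is divided into 5 equal shares of 1/5 among Maysoon, Nabil, Amira, Hamid, Jamal.
Maysoon is living and takes 1/5.
Nabil is living and takes 1/5.
Amira is living and takes 1/5.
Hamid predeceased; the 1/5 allotted to Hamid's branch passes to Hamid's issue by representation.
The 1/5 is divided into 2 equal shares of 1/10 among Yasmin, Samir.
Yasmin is living and takes 1/10.
Samir predeceased; the 1/10 allotted to Samir's branch passes to Samir's issue by representation.
The 1/10 is divided into 3 equal shares of 1/30 among Layth, Rashida, Bashir.
Layth is living and takes 1/30.
Rashida predeceased; the 1/30 allotted to Rashida's branch passes to Rashida's issue by representation.
The 1/30 is divided into 2 equal shares of 1/60 among Zuhair, Ibtisam.
Zuhair is living and takes 1/60.
Ibtisam is living and takes 1/60.
Bashir is living and takes 1/30.
Jamal predeceased; the 1/5 allotted to Jamal's branch passes to Jamal's issue by representation.
The 1/5 is divided into 2 equal shares of 1/10 among Farouk, Tariq.
Farouk predeceased; the 1/10 allotted to Farouk's branch passes to Farouk's issue by representation.
The 1/10 is divided into 3 equal shares of 1/30 among Umar, Karim, Widad.
Umar is living and takes 1/30.
Karim is living and takes 1/30.
Widad is living and takes 1/30.
Tariq is living and takes 1/10.

Amira 1/5; Bashir 1/30; Ibtisam 1/60; Karim 1/30; Layth 1/30; Maysoon 1/5; Nabil 1/5; Tariq 1/10; Umar 1/30; Widad 1/30; Yasmin 1/10; Zuhair 1/60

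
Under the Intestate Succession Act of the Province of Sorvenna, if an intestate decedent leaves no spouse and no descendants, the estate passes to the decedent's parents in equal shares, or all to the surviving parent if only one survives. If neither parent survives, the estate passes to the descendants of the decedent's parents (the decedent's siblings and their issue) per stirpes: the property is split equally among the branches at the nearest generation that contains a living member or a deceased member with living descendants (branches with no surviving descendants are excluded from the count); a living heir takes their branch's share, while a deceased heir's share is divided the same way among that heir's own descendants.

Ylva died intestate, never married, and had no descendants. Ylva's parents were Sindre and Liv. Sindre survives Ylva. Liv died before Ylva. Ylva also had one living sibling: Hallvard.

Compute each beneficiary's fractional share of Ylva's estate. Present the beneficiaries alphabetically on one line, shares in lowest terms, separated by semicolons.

Only one parent, Sindre, survives, so Sindre takes the entire estate. The siblings take nothing because a surviving parent has priority.

Sindre 1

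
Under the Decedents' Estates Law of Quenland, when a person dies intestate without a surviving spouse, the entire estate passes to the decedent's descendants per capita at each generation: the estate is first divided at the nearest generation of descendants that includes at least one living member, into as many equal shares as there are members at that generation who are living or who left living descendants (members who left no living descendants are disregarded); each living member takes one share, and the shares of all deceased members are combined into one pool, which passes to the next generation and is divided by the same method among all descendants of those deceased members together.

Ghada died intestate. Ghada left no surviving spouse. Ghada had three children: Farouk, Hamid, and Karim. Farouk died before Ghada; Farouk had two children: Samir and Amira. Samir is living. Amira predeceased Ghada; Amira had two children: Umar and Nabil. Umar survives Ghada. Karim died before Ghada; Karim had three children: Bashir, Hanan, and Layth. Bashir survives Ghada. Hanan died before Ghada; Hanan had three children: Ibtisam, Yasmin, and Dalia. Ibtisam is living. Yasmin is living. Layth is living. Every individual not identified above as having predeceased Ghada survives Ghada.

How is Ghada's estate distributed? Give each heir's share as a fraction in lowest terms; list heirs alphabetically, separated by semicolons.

There is no surviving spouse, so the entire estate passes to Ghada's descendants per capita at each generation.
At generation 1 (Farouk, Hamid, Karim) there are 3 shares of (1)/3 = 1/3 each.
Living: Hamid — each takes 1/3.
Deceased: Farouk and Karim. Their combined 2/3 is pooled and carried to generation 2.
At generation 2 (Samir, Amira, Bashir, Hanan, Layth) there are 5 shares of (2/3)/5 = 2/15 each.
Living: Samir, Bashir, and Layth — each takes 2/15.
Deceased: Amira and Hanan. Their combined 4/15 is pooled and carried to generation 3.
At generation 3 (Umar, Nabil, Ibtisam, Yasmin, Dalia) there are 5 shares of (4/15)/5 = 4/75 each.
Living: Umar, Nabil, Ibtisam, Yasmin, and Dalia — each takes 4/75.

Bashir 2/15; Dalia 4/75; Hamid 1/3; Ibtisam 4/75; Layth 2/15; Nabil 4/75; Samir 2/15; Umar 4/75; Yasmin 4/75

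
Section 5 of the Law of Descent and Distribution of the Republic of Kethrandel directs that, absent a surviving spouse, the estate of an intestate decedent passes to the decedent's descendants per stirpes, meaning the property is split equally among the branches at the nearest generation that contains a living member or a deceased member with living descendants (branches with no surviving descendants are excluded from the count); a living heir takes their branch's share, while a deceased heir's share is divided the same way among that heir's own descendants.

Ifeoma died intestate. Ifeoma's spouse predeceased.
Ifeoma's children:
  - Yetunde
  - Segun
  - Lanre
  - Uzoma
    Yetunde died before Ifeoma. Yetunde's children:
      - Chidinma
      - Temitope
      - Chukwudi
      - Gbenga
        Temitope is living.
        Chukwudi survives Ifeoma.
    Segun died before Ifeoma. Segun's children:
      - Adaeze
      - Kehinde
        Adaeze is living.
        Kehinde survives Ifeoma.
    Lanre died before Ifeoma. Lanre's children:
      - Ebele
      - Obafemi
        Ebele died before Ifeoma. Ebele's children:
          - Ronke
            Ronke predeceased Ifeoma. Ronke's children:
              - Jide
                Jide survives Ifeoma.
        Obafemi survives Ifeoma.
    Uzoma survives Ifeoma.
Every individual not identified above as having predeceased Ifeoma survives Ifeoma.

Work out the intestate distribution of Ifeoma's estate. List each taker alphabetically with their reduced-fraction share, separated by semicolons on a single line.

There is no surviving spouse, so the entire estate passes to Ifeoma's descendants per stirpes.
The estate is divided into 4 equal shares of 1/4 among Yetunde, Segun, Lanre, Uzoma.
Yetunde predeceased; the 1/4 allotted to Yetunde's branch passes to Yetunde's issue by representation.
The 1/4 is divided into 4 equal shares of 1/16 among Chidinma, Temitope, Chukwudi, Gbenga.
Chidinma is living and takes 1/16.
Temitope is living and takes 1/16.
Chukwudi is living and takes 1/16.
Gbenga is living and takes 1/16.
Segun predeceased; the 1/4 allotted to Segun's branch passes to Segun's issue by representation.
The 1/4 is divided into 2 equal shares of 1/8 among Adaeze, Kehinde.
Adaeze is living and takes 1/8.
Kehinde is living and takes 1/8.
Lanre predeceased; the 1/4 allotted to Lanre's branch passes to Lanre's issue by representation.
The 1/4 is divided into 2 equal shares of 1/8 among Ebele, Obafemi.
Ebele predeceased; the 1/8 allotted to Ebele's branch passes to Ebele's issue by representation.
Ronke's line is the sole branch at this level, so the full 1/8 passes to Ronke's issue by representation.
Jide is the sole taker at this level and receives the full 1/8.
Obafemi is living and takes 1/8.
Uzoma is living and takes 1/4.

Adaeze 1/8; Chidinma 1/16; Chukwudi 1/16; Gbenga 1/16; Jide 1/8; Kehinde 1/8; Obafemi 1/8; Temitope 1/16; Uzoma 1/4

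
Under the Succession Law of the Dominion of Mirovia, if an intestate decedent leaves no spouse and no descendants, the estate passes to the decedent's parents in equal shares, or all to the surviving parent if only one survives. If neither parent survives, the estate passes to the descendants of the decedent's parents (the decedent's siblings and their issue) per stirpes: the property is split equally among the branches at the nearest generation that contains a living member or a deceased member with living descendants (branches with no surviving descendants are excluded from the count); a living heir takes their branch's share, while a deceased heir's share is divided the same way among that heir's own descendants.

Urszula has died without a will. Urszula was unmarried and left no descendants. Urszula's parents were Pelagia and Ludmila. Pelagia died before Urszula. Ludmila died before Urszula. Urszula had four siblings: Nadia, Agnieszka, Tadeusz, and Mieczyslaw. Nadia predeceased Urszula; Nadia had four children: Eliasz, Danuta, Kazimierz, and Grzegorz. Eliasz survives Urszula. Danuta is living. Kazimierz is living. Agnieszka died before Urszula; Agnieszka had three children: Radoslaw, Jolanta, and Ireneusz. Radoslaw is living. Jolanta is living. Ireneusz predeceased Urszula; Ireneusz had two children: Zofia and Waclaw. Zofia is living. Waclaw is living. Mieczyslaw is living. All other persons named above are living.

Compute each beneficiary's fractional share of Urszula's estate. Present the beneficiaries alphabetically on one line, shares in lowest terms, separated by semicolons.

Danuta 1/16; Eliasz 1/16; Grzegorz 1/16; Jolanta 1/12; Kazimierz 1/16; Mieczyslaw 1/4; Radoslaw 1/12; Tadeusz 1/4; Waclaw 1/24; Zofia 1/24

Neither parent survives and there are no descendants, so the estate passes to Urszula's siblings and their issue per stirpes.
The estate is divided into 4 equal shares of 1/4 among Nadia, Agnieszka, Tadeusz, Mieczyslaw.
Nadia predeceased; the 1/4 allotted to Nadia's branch passes to Nadia's issue by representation.
The 1/4 is divided into 4 equal shares of 1/16 among Eliasz, Danuta, Kazimierz, Grzegorz.
Eliasz is living and takes 1/16.
Danuta is living and takes 1/16.
Kazimierz is living and takes 1/16.
Grzegorz is living and takes 1/16.
Agnieszka predeceased; the 1/4 allotted to Agnieszka's branch passes to Agnieszka's issue by representation.
The 1/4 is divided into 3 equal shares of 1/12 among Radoslaw, Jolanta, Ireneusz.
Radoslaw is living and takes 1/12.
Jolanta is living and takes 1/12.
Ireneusz predeceased; the 1/12 allotted to Ireneusz's branch passes to Ireneusz's issue by representation.
The 1/12 is divided into 2 equal shares of 1/24 among Zofia, Waclaw.
Zofia is living and takes 1/24.
Waclaw is living and takes 1/24.
Tadeusz is living and takes 1/4.
Mieczyslaw is living and takes 1/4.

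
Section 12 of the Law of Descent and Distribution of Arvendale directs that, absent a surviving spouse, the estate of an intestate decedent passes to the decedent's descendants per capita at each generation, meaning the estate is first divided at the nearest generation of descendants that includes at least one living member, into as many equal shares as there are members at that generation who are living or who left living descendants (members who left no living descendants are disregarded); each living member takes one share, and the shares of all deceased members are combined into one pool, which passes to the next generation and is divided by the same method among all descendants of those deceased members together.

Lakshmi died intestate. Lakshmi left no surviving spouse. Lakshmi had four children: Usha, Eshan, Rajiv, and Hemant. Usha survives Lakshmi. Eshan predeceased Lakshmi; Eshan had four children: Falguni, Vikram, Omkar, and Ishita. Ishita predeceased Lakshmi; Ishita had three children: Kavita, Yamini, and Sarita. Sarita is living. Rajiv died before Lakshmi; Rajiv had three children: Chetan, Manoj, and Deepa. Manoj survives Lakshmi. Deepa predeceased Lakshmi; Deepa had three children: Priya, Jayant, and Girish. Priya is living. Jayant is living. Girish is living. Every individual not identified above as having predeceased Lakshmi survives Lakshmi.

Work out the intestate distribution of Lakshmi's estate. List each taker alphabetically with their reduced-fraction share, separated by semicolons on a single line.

There is no surviving spouse, so the entire estate passes to Lakshmi's descendants per capita at each generation.
At generation 1 (Usha, Eshan, Rajiv, Hemant) there are 4 shares of (1)/4 = 1/4 each.
Living: Usha and Hemant — each takes 1/4.
Deceased: Eshan and Rajiv. Their combined 1/2 is pooled and carried to generation 2.
At generation 2 (Falguni, Vikram, Omkar, Ishita, Chetan, Manoj, Deepa) there are 7 shares of (1/2)/7 = 1/14 each.
Living: Falguni, Vikram, Omkar, Chetan, and Manoj — each takes 1/14.
Deceased: Ishita and Deepa. Their combined 1/7 is pooled and carried to generation 3.
At generation 3 (Kavita, Yamini, Sarita, Priya, Jayant, Girish) there are 6 shares of (1/7)/6 = 1/42 each.
Living: Kavita, Yamini, Sarita, Priya, Jayant, and Girish — each takes 1/42.

Chetan 1/14; Falguni 1/14; Girish 1/42; Hemant 1/4; Jayant 1/42; Kavita 1/42; Manoj 1/14; Omkar 1/14; Priya 1/42; Sarita 1/42; Usha 1/4; Vikram 1/14; Yamini 1/42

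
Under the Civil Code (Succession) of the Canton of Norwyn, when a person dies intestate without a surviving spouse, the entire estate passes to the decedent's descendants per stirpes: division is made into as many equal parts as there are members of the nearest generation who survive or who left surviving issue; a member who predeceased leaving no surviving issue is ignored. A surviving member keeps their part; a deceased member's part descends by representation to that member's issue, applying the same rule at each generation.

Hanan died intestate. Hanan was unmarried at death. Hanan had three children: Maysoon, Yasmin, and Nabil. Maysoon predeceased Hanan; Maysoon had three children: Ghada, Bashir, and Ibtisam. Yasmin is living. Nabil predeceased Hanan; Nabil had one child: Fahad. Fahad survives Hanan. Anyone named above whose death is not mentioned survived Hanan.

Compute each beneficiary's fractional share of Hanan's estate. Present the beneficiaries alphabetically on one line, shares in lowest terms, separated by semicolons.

There is no surviving spouse, so the entire estate passes to Hanan's descendants per stirpes.
The estate is divided into 3 equal shares of 1/3 among Maysoon, Yasmin, Nabil.
Maysoon predeceased; the 1/3 allotted to Maysoon's branch passes to Maysoon's issue by representation.
The 1/3 is divided into 3 equal shares of 1/9 among Ghada, Bashir, Ibtisam.
Ghada is living and takes 1/9.
Bashir is living and takes 1/9.
Ibtisam is living and takes 1/9.
Yasmin is living and takes 1/3.
Nabil predeceased; the 1/3 allotted to Nabil's branch passes to Nabil's issue by representation.
Fahad is the sole taker at this level and receives the full 1/3.

Bashir 1/9; Fahad 1/3; Ghada 1/9; Ibtisam 1/9; Yasmin 1/3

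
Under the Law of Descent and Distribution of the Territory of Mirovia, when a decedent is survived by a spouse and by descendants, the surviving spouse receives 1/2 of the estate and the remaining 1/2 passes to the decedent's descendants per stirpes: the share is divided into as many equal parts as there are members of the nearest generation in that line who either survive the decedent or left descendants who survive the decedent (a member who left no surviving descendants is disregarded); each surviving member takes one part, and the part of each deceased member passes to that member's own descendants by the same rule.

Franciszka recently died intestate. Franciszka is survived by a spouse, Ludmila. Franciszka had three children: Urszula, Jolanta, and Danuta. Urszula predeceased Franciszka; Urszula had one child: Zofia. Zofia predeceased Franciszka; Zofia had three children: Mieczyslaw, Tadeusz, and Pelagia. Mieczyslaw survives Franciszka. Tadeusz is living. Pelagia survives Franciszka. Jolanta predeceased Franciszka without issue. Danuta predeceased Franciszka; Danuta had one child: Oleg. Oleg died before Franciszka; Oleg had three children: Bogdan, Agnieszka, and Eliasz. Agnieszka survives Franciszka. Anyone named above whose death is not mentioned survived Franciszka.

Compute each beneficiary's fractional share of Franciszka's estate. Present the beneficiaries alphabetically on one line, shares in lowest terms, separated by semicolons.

Ludmila, as surviving spouse, takes 1/2.
The remaining 1/2 passes to Franciszka's descendants per stirpes.
Jolanta left no surviving issue, so that branch lapses and is disregarded.
The 1/2 is divided into 2 equal shares of 1/4 among Urszula, Danuta.
Urszula predeceased; the 1/4 allotted to Urszula's branch passes to Urszula's issue by representation.
Zofia's line is the sole branch at this level, so the full 1/4 passes to Zofia's issue by representation.
The 1/4 is divided into 3 equal shares of 1/12 among Mieczyslaw, Tadeusz, Pelagia.
Mieczyslaw is living and takes 1/12.
Tadeusz is living and takes 1/12.
Pelagia is living and takes 1/12.
Danuta predeceased; the 1/4 allotted to Danuta's branch passes to Danuta's issue by representation.
Oleg's line is the sole branch at this level, so the full 1/4 passes to Oleg's issue by representation.
The 1/4 is divided into 3 equal shares of 1/12 among Bogdan, Agnieszka, Eliasz.
Bogdan is living and takes 1/12.
Agnieszka is living and takes 1/12.
Eliasz is living and takes 1/12.

Agnieszka 1/12; Bogdan 1/12; Eliasz 1/12; Ludmila 1/2; Mieczyslaw 1/12; Pelagia 1/12; Tadeusz 1/12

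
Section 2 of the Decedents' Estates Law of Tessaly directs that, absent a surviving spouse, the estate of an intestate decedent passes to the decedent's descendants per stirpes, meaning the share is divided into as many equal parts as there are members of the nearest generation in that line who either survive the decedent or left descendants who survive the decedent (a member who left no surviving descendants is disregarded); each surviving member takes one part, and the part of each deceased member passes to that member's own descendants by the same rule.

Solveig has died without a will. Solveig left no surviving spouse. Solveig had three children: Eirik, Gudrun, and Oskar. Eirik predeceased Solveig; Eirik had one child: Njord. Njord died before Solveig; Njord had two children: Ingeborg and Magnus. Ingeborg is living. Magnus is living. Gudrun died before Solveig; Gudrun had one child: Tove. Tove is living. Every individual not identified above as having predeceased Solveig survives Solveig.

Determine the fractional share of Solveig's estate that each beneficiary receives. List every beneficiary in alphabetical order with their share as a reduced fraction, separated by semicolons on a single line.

There is no surviving spouse, so the entire estate passes to Solveig's descendants per stirpes.
The estate is divided into 3 equal shares of 1/3 among Eirik, Gudrun, Oskar.
Eirik predeceased; the 1/3 allotted to Eirik's branch passes to Eirik's issue by representation.
Njord's line is the sole branch at this level, so the full 1/3 passes to Njord's issue by representation.
The 1/3 is divided into 2 equal shares of 1/6 among Ingeborg, Magnus.
Ingeborg is living and takes 1/6.
Magnus is living and takes 1/6.
Gudrun predeceased; the 1/3 allotted to Gudrun's branch passes to Gudrun's issue by representation.
Tove is the sole taker at this level and receives the full 1/3.
Oskar is living and takes 1/3.

Ingeborg 1/6; Magnus 1/6; Oskar 1/3; Tove 1/3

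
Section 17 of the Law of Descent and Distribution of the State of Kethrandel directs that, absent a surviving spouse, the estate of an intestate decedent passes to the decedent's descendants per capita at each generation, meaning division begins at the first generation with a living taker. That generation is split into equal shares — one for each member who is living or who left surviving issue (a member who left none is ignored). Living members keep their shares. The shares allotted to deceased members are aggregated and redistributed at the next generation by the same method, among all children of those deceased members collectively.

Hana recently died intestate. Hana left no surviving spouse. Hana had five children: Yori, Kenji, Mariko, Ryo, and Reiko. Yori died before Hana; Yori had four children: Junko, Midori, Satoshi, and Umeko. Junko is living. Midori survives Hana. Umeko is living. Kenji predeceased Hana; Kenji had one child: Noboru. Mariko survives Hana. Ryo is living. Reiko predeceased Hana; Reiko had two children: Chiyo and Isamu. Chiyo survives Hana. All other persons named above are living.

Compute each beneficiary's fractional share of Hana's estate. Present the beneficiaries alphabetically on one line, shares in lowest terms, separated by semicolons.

Chiyo 3/35; Isamu 3/35; Junko 3/35; Mariko 1/5; Midori 3/35; Noboru 3/35; Ryo 1/5; Satoshi 3/35; Umeko 3/35

There is no surviving spouse, so the entire estate passes to Hana's descendants per capita at each generation.
At generation 1 (Yori, Kenji, Mariko, Ryo, Reiko) there are 5 shares of (1)/5 = 1/5 each.
Living: Mariko and Ryo — each takes 1/5.
Deceased: Yori, Kenji, and Reiko. Their combined 3/5 is pooled and carried to generation 2.
At generation 2 (Junko, Midori, Satoshi, Umeko, Noboru, Chiyo, Isamu) there are 7 shares of (3/5)/7 = 3/35 each.
Living: Junko, Midori, Satoshi, Umeko, Noboru, Chiyo, and Isamu — each takes 3/35.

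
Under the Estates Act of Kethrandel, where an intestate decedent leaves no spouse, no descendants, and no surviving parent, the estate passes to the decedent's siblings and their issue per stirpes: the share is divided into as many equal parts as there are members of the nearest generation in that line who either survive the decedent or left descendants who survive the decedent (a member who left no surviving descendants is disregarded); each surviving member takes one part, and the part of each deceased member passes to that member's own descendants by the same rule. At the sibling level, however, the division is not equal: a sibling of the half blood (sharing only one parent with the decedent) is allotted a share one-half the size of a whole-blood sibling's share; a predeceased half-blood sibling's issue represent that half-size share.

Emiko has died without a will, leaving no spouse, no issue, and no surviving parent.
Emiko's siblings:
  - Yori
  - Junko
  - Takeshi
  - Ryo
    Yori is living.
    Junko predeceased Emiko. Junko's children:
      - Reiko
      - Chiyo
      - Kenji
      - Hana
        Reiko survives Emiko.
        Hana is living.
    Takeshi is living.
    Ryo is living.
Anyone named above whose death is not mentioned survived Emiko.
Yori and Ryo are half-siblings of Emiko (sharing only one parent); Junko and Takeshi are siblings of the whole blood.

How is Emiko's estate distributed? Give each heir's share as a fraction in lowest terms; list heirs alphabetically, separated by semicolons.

No spouse, descendants, or parent survives, so the estate passes to Emiko's siblings per stirpes.
Half-blood siblings count for one-half the weight of whole-blood siblings at the initial division.
Dividing 1 in proportion to weights (total weight 3): Yori (weight 1/2) → 1/6; Junko (weight 1) → 1/3; Takeshi (weight 1) → 1/3; Ryo (weight 1/2) → 1/6.
Yori is living and takes 1/6.
Junko predeceased; the 1/3 allotted to Junko's branch passes to Junko's issue by representation.
The 1/3 is divided into 4 equal shares of 1/12 among Reiko, Chiyo, Kenji, Hana.
Reiko is living and takes 1/12.
Chiyo is living and takes 1/12.
Kenji is living and takes 1/12.
Hana is living and takes 1/12.
Takeshi is living and takes 1/3.
Ryo is living and takes 1/6.

Chiyo 1/12; Hana 1/12; Kenji 1/12; Reiko 1/12; Ryo 1/6; Takeshi 1/3; Yori 1/6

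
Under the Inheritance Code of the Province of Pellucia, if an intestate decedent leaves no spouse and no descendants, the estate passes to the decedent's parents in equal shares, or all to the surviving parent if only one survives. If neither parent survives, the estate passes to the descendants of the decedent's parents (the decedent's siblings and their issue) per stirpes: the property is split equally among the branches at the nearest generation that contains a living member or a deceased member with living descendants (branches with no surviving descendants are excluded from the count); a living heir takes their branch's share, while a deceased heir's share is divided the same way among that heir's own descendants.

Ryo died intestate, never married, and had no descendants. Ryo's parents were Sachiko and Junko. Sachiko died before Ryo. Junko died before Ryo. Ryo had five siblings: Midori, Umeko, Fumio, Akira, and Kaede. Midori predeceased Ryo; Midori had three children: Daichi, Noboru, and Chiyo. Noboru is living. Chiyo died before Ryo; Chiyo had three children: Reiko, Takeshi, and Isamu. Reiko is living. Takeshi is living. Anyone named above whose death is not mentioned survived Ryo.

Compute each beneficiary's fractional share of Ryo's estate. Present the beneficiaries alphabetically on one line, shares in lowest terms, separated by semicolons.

Akira 1/5; Daichi 1/15; Fumio 1/5; Isamu 1/45; Kaede 1/5; Noboru 1/15; Reiko 1/45; Takeshi 1/45; Umeko 1/5

Neither parent survives and there are no descendants, so the estate passes to Ryo's siblings and their issue per stirpes.
The estate is divided into 5 equal shares of 1/5 among Midori, Umeko, Fumio, Akira, Kaede.
Midori predeceased; the 1/5 allotted to Midori's branch passes to Midori's issue by representation.
The 1/5 is divided into 3 equal shares of 1/15 among Daichi, Noboru, Chiyo.
Daichi is living and takes 1/15.
Noboru is living and takes 1/15.
Chiyo predeceased; the 1/15 allotted to Chiyo's branch passes to Chiyo's issue by representation.
The 1/15 is divided into 3 equal shares of 1/45 among Reiko, Takeshi, Isamu.
Reiko is living and takes 1/45.
Takeshi is living and takes 1/45.
Isamu is living and takes 1/45.
Umeko is living and takes 1/5.
Fumio is living and takes 1/5.
Akira is living and takes 1/5.
Kaede is living and takes 1/5.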